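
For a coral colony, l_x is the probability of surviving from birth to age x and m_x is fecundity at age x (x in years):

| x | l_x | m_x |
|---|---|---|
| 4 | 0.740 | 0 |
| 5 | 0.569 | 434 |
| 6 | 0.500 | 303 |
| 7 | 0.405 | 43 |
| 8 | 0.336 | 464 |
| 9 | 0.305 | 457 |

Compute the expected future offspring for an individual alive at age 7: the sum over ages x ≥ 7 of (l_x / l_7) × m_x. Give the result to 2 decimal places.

772.11

l_7 = 0.405. Conditional survival from age 7 to x is l_x / l_7.
  x=7: (0.405/0.405) × 43 = 43.0000
  x=8: (0.336/0.405) × 464 = 384.9481
  x=9: (0.305/0.405) × 457 = 344.1605
Sum = 43.0000 + 384.9481 + 344.1605 = 772.1086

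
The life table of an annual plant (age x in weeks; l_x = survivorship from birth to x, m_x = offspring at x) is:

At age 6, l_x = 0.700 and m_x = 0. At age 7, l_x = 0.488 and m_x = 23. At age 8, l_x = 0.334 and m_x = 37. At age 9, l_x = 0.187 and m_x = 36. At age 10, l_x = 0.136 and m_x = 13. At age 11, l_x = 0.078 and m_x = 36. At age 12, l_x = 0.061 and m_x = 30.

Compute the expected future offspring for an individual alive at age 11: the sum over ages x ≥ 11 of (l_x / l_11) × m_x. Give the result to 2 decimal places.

l_11 = 0.078. Conditional survival from age 11 to x is l_x / l_11.
  x=11: (0.078/0.078) × 36 = 36.0000
  x=12: (0.061/0.078) × 30 = 23.4615
Sum = 36.0000 + 23.4615 = 59.4615

59.46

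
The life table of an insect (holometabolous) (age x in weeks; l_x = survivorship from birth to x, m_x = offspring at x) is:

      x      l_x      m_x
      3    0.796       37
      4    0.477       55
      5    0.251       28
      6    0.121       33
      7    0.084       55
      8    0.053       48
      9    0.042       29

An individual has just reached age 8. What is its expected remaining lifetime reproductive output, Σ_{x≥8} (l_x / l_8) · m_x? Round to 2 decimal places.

70.98

l_8 = 0.053. Conditional survival from age 8 to x is l_x / l_8.
  x=8: (0.053/0.053) × 48 = 48.0000
  x=9: (0.042/0.053) × 29 = 22.9811
Sum = 48.0000 + 22.9811 = 70.9811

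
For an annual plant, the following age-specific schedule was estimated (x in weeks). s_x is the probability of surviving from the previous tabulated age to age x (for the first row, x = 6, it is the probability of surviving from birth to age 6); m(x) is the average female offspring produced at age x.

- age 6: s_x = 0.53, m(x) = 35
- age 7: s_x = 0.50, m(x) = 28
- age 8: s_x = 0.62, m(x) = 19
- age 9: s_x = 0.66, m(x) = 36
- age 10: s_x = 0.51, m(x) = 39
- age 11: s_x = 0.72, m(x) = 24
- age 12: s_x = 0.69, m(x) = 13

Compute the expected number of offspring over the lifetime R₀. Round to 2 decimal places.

36.47

Survivorship from birth: l_x = s_6·s_7·…·s_x.
  l_6 = 0.53000
  l_7 = 0.26500
  l_8 = 0.16430
  l_9 = 0.10844
  l_10 = 0.05530
  l_11 = 0.03982
  l_12 = 0.02747
R₀ = Σ l_x m(x):
  age 6: 0.53000 × 35 = 18.5500
  age 7: 0.26500 × 28 = 7.4200
  age 8: 0.16430 × 19 = 3.1217
  age 9: 0.10844 × 36 = 3.9038
  age 10: 0.05530 × 39 = 2.1567
  age 11: 0.03982 × 24 = 0.9557
  age 12: 0.02747 × 13 = 0.3571
R₀ = 18.5500 + 7.4200 + 3.1217 + 3.9038 + 2.1567 + 0.9557 + 0.3571 = 36.4650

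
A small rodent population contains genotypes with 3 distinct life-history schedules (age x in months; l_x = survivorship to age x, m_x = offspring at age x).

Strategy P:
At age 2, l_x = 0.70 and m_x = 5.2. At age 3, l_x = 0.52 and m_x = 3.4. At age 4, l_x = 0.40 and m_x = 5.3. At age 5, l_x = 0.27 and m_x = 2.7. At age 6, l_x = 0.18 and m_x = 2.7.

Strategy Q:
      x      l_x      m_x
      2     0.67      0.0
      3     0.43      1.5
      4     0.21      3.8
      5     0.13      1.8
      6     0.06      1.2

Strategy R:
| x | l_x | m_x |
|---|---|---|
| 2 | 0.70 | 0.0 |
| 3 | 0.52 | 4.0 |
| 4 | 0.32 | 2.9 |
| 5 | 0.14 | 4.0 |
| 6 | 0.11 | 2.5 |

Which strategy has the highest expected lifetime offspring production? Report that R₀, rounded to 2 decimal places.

8.74

Strategy P: R₀ = 0.70×5.2 + 0.52×3.4 + 0.40×5.3 + 0.27×2.7 + 0.18×2.7 = 8.7430
Strategy Q: R₀ = 0.67×0.0 + 0.43×1.5 + 0.21×3.8 + 0.13×1.8 + 0.06×1.2 = 1.7490
Strategy R: R₀ = 0.70×0.0 + 0.52×4.0 + 0.32×2.9 + 0.14×4.0 + 0.11×2.5 = 3.8430
Highest R₀: strategy P with 8.7430.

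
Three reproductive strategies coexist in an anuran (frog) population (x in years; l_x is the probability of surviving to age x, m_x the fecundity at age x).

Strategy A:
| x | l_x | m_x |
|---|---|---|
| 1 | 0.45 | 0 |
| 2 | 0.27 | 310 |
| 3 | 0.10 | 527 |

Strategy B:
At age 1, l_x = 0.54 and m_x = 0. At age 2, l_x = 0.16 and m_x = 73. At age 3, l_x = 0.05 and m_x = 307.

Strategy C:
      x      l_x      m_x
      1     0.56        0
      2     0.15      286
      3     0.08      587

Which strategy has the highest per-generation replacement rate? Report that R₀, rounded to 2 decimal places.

Strategy A: R₀ = 0.45×0 + 0.27×310 + 0.10×527 = 136.4000
Strategy B: R₀ = 0.54×0 + 0.16×73 + 0.05×307 = 27.0300
Strategy C: R₀ = 0.56×0 + 0.15×286 + 0.08×587 = 89.8600
Highest R₀: strategy A with 136.4000.

136.40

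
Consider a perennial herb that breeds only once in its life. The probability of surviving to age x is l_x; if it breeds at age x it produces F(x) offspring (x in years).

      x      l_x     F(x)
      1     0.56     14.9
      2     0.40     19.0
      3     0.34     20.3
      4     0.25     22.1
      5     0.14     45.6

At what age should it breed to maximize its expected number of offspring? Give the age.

Expected offspring if breeding at age x = l_x × F(x):
  age 1: 0.56 × 14.9 = 8.344
  age 2: 0.40 × 19.0 = 7.600
  age 3: 0.34 × 20.3 = 6.902
  age 4: 0.25 × 22.1 = 5.525
  age 5: 0.14 × 45.6 = 6.384
Maximum at age 1 (8.344).

1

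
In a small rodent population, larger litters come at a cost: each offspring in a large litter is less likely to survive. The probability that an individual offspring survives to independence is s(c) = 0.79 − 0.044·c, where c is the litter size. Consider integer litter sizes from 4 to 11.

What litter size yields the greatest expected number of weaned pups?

Expected weaned pups = c × s(c):
  c=4: 4 × 0.614 = 2.456
  c=5: 5 × 0.570 = 2.850
  c=6: 6 × 0.526 = 3.156
  c=7: 7 × 0.482 = 3.374
  c=8: 8 × 0.438 = 3.504
  c=9: 9 × 0.394 = 3.546
  c=10: 10 × 0.350 = 3.500
  c=11: 11 × 0.306 = 3.366
Maximum at c = 9 (3.546 weaned pups).

9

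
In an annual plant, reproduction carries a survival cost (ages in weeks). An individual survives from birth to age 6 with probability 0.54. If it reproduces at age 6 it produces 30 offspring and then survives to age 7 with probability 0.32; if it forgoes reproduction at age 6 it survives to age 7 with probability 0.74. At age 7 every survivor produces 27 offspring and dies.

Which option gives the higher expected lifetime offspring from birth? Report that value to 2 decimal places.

20.87

breed at age 6: R₀ = 0.54 × (30 + 0.32 × 27) = 0.54 × 38.6400 = 20.8656
delay to age 7: R₀ = 0.54 × (0.74 × 27) = 0.54 × 19.9800 = 10.7892
Higher: breed at age 6 (20.8656).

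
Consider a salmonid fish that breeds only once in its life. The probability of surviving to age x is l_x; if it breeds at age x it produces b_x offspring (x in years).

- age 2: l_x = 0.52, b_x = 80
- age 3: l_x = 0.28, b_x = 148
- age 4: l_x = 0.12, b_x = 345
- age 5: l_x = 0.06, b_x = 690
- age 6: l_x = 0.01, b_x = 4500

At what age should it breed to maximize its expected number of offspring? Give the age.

6

Expected offspring if breeding at age x = l_x × b_x:
  age 2: 0.52 × 80 = 41.600
  age 3: 0.28 × 148 = 41.440
  age 4: 0.12 × 345 = 41.400
  age 5: 0.06 × 690 = 41.400
  age 6: 0.01 × 4500 = 45.000
Maximum at age 6 (45.000).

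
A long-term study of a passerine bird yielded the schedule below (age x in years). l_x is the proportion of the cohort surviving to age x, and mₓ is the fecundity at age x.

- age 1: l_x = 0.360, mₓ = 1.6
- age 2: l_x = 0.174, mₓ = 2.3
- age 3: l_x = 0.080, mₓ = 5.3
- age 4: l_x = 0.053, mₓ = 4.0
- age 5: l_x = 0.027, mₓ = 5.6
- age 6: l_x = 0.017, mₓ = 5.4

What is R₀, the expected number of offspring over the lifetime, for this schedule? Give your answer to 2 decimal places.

R₀ = Σ l_x mₓ:
  age 1: 0.360 × 1.6 = 0.5760
  age 2: 0.174 × 2.3 = 0.4002
  age 3: 0.080 × 5.3 = 0.4240
  age 4: 0.053 × 4.0 = 0.2120
  age 5: 0.027 × 5.6 = 0.1512
  age 6: 0.017 × 5.4 = 0.0918
R₀ = 0.5760 + 0.4002 + 0.4240 + 0.2120 + 0.1512 + 0.0918 = 1.8552

1.86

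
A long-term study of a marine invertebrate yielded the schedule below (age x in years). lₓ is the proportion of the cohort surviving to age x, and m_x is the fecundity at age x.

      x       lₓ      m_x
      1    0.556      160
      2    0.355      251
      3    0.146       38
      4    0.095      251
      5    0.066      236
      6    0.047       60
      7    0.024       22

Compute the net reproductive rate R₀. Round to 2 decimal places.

R₀ = Σ lₓ m_x:
  age 1: 0.556 × 160 = 88.9600
  age 2: 0.355 × 251 = 89.1050
  age 3: 0.146 × 38 = 5.5480
  age 4: 0.095 × 251 = 23.8450
  age 5: 0.066 × 236 = 15.5760
  age 6: 0.047 × 60 = 2.8200
  age 7: 0.024 × 22 = 0.5280
R₀ = 88.9600 + 89.1050 + 5.5480 + 23.8450 + 15.5760 + 2.8200 + 0.5280 = 226.3820

226.38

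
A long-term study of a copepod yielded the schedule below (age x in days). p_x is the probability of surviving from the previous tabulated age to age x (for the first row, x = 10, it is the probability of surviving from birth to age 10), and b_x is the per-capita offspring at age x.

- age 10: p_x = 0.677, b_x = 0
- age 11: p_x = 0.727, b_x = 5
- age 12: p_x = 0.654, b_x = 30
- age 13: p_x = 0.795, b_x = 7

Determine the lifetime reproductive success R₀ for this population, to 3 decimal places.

13.909

Survivorship from birth: l_x = p_10·p_11·…·p_x.
  l_10 = 0.67700
  l_11 = 0.49218
  l_12 = 0.32189
  l_13 = 0.25590
R₀ = Σ l_x b_x:
  age 10: 0.67700 × 0 = 0.0000
  age 11: 0.49218 × 5 = 2.4609
  age 12: 0.32189 × 30 = 9.6567
  age 13: 0.25590 × 7 = 1.7913
R₀ = 0.0000 + 2.4609 + 9.6567 + 1.7913 = 13.9089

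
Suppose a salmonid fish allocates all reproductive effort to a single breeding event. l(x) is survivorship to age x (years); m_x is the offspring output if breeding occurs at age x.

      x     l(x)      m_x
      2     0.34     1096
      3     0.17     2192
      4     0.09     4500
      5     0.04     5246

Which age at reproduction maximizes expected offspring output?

Expected offspring if breeding at age x = l(x) × m_x:
  age 2: 0.34 × 1096 = 372.640
  age 3: 0.17 × 2192 = 372.640
  age 4: 0.09 × 4500 = 405.000
  age 5: 0.04 × 5246 = 209.840
Maximum at age 4 (405.000).

4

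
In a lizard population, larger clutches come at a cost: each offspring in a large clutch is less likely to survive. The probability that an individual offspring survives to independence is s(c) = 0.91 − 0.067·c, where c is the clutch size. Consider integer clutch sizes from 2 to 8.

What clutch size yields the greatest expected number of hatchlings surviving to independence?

Expected hatchlings surviving to independence = c × s(c):
  c=2: 2 × 0.776 = 1.552
  c=3: 3 × 0.709 = 2.127
  c=4: 4 × 0.642 = 2.568
  c=5: 5 × 0.575 = 2.875
  c=6: 6 × 0.508 = 3.048
  c=7: 7 × 0.441 = 3.087
  c=8: 8 × 0.374 = 2.992
Maximum at c = 7 (3.087 hatchlings surviving to independence).

7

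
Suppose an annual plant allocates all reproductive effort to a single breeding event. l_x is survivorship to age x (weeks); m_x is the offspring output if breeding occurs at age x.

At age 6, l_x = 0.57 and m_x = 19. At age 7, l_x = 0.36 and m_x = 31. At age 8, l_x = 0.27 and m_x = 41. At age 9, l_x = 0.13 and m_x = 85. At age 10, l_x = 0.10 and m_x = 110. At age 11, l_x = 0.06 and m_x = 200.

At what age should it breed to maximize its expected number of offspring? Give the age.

11

Expected offspring if breeding at age x = l_x × m_x:
  age 6: 0.57 × 19 = 10.830
  age 7: 0.36 × 31 = 11.160
  age 8: 0.27 × 41 = 11.070
  age 9: 0.13 × 85 = 11.050
  age 10: 0.10 × 110 = 11.000
  age 11: 0.06 × 200 = 12.000
Maximum at age 11 (12.000).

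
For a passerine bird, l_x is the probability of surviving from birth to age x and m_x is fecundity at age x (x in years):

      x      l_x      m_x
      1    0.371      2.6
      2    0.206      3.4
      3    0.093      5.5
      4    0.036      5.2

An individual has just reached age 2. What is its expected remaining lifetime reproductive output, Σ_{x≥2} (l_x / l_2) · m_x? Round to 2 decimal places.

l_2 = 0.206. Conditional survival from age 2 to x is l_x / l_2.
  x=2: (0.206/0.206) × 3.4 = 3.4000
  x=3: (0.093/0.206) × 5.5 = 2.4830
  x=4: (0.036/0.206) × 5.2 = 0.9087
Sum = 3.4000 + 2.4830 + 0.9087 = 6.7917

6.79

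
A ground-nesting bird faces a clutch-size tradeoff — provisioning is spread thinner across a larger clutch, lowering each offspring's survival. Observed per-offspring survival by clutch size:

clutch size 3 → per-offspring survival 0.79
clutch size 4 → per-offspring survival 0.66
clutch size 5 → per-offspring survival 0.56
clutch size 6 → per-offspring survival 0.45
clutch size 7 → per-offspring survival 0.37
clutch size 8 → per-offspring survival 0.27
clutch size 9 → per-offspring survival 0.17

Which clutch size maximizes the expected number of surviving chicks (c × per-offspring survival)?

5

Expected surviving chicks = c × s(c):
  c=3: 3 × 0.79 = 2.370
  c=4: 4 × 0.66 = 2.640
  c=5: 5 × 0.56 = 2.800
  c=6: 6 × 0.45 = 2.700
  c=7: 7 × 0.37 = 2.590
  c=8: 8 × 0.27 = 2.160
  c=9: 9 × 0.17 = 1.530
Maximum at c = 5 (2.800 surviving chicks).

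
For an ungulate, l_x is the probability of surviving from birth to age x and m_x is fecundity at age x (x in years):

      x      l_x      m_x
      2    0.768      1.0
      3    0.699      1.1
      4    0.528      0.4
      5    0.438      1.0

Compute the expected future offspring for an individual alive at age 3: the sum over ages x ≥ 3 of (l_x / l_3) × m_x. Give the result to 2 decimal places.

l_3 = 0.699. Conditional survival from age 3 to x is l_x / l_3.
  x=3: (0.699/0.699) × 1.1 = 1.1000
  x=4: (0.528/0.699) × 0.4 = 0.3021
  x=5: (0.438/0.699) × 1.0 = 0.6266
Sum = 1.1000 + 0.3021 + 0.6266 = 2.0288

2.03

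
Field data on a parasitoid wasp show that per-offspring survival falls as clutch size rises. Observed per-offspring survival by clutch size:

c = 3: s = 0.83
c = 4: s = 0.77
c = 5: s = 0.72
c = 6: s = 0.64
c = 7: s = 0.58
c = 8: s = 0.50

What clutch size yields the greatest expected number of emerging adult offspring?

7

Expected emerging adult offspring = c × s(c):
  c=3: 3 × 0.83 = 2.490
  c=4: 4 × 0.77 = 3.080
  c=5: 5 × 0.72 = 3.600
  c=6: 6 × 0.64 = 3.840
  c=7: 7 × 0.58 = 4.060
  c=8: 8 × 0.50 = 4.000
Maximum at c = 7 (4.060 emerging adult offspring).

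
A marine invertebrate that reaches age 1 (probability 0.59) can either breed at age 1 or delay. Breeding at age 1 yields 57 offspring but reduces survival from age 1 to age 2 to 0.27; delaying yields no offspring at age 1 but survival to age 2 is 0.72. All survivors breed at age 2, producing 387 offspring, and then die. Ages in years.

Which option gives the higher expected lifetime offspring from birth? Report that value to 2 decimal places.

breed at age 1: R₀ = 0.59 × (57 + 0.27 × 387) = 0.59 × 161.4900 = 95.2791
delay to age 2: R₀ = 0.59 × (0.72 × 387) = 0.59 × 278.6400 = 164.3976
Higher: delay to age 2 (164.3976).

164.40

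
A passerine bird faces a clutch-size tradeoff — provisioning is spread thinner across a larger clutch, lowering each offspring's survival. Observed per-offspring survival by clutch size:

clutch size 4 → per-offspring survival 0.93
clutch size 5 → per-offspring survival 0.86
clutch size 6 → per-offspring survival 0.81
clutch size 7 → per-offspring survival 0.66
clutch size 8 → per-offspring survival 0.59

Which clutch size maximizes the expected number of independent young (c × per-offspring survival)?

Expected independent young = c × s(c):
  c=4: 4 × 0.93 = 3.720
  c=5: 5 × 0.86 = 4.300
  c=6: 6 × 0.81 = 4.860
  c=7: 7 × 0.66 = 4.620
  c=8: 8 × 0.59 = 4.720
Maximum at c = 6 (4.860 independent young).

6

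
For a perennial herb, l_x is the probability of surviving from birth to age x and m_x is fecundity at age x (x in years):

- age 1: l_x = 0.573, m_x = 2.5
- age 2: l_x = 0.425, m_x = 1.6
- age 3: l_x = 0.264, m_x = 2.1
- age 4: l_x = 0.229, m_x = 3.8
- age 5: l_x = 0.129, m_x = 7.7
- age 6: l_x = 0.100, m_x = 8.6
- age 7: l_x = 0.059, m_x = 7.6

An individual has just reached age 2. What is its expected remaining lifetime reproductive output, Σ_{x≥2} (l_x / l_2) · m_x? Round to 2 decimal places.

l_2 = 0.425. Conditional survival from age 2 to x is l_x / l_2.
  x=2: (0.425/0.425) × 1.6 = 1.6000
  x=3: (0.264/0.425) × 2.1 = 1.3045
  x=4: (0.229/0.425) × 3.8 = 2.0475
  x=5: (0.129/0.425) × 7.7 = 2.3372
  x=6: (0.100/0.425) × 8.6 = 2.0235
  x=7: (0.059/0.425) × 7.6 = 1.0551
Sum = 1.6000 + 1.3045 + 2.0475 + 2.3372 + 2.0235 + 1.0551 = 10.3678

10.37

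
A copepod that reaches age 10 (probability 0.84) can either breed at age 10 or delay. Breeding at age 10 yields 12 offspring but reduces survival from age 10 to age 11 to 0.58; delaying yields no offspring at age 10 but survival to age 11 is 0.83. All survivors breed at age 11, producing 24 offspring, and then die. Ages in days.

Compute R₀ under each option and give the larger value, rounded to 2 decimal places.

21.77

breed at age 10: R₀ = 0.84 × (12 + 0.58 × 24) = 0.84 × 25.9200 = 21.7728
delay to age 11: R₀ = 0.84 × (0.83 × 24) = 0.84 × 19.9200 = 16.7328
Higher: breed at age 10 (21.7728).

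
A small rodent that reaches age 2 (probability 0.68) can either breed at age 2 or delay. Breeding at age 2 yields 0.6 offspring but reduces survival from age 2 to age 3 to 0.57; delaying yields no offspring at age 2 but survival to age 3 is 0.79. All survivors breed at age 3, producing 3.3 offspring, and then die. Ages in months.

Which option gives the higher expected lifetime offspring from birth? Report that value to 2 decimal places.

breed at age 2: R₀ = 0.68 × (0.6 + 0.57 × 3.3) = 0.68 × 2.4810 = 1.6871
delay to age 3: R₀ = 0.68 × (0.79 × 3.3) = 0.68 × 2.6070 = 1.7728
Higher: delay to age 3 (1.7728).

1.77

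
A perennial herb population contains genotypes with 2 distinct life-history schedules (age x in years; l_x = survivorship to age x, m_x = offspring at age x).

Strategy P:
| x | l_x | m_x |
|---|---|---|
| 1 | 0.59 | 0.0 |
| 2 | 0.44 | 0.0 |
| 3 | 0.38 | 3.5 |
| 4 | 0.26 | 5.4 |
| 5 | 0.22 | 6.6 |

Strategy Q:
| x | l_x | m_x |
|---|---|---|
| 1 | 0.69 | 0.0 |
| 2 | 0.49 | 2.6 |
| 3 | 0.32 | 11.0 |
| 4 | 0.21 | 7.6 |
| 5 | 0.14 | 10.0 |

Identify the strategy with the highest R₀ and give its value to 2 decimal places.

7.79

Strategy P: R₀ = 0.59×0.0 + 0.44×0.0 + 0.38×3.5 + 0.26×5.4 + 0.22×6.6 = 4.1860
Strategy Q: R₀ = 0.69×0.0 + 0.49×2.6 + 0.32×11.0 + 0.21×7.6 + 0.14×10.0 = 7.7900
Highest R₀: strategy Q with 7.7900.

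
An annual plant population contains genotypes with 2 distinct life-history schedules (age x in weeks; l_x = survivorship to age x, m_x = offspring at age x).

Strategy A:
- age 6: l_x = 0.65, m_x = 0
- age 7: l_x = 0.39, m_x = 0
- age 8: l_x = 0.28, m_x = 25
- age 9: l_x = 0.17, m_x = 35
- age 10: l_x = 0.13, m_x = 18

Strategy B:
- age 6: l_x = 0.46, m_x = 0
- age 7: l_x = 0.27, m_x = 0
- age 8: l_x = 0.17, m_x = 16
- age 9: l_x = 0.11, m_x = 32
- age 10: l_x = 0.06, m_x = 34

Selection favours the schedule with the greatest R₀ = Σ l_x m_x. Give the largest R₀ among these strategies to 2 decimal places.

15.29

Strategy A: R₀ = 0.65×0 + 0.39×0 + 0.28×25 + 0.17×35 + 0.13×18 = 15.2900
Strategy B: R₀ = 0.46×0 + 0.27×0 + 0.17×16 + 0.11×32 + 0.06×34 = 8.2800
Highest R₀: strategy A with 15.2900.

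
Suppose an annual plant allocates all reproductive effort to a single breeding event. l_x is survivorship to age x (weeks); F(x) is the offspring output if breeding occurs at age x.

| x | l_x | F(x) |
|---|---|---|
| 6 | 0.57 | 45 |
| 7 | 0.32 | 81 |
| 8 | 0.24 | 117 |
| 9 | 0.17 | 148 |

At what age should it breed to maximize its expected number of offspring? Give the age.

8

Expected offspring if breeding at age x = l_x × F(x):
  age 6: 0.57 × 45 = 25.650
  age 7: 0.32 × 81 = 25.920
  age 8: 0.24 × 117 = 28.080
  age 9: 0.17 × 148 = 25.160
Maximum at age 8 (28.080).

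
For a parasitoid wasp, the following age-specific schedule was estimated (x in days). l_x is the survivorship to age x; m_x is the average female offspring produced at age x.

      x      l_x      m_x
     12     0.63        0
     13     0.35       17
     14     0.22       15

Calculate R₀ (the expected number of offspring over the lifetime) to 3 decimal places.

9.250

R₀ = Σ l_x m_x:
  age 12: 0.63 × 0 = 0.0000
  age 13: 0.35 × 17 = 5.9500
  age 14: 0.22 × 15 = 3.3000
R₀ = 0.0000 + 5.9500 + 3.3000 = 9.2500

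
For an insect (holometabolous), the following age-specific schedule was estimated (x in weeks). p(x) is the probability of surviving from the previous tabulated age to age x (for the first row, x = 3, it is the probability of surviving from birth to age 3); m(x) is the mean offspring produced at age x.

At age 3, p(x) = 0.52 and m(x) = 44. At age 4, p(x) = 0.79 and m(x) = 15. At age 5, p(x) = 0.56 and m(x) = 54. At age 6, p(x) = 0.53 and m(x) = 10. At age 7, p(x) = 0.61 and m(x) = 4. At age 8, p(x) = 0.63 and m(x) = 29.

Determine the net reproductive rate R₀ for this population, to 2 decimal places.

Survivorship from birth: l_x = p_3·p_4·…·p_x.
  l_3 = 0.52000
  l_4 = 0.41080
  l_5 = 0.23005
  l_6 = 0.12193
  l_7 = 0.07437
  l_8 = 0.04686
R₀ = Σ l_x m(x):
  age 3: 0.52000 × 44 = 22.8800
  age 4: 0.41080 × 15 = 6.1620
  age 5: 0.23005 × 54 = 12.4227
  age 6: 0.12193 × 10 = 1.2193
  age 7: 0.07437 × 4 = 0.2975
  age 8: 0.04686 × 29 = 1.3589
R₀ = 22.8800 + 6.1620 + 12.4227 + 1.2193 + 0.2975 + 1.3589 = 44.3404

44.34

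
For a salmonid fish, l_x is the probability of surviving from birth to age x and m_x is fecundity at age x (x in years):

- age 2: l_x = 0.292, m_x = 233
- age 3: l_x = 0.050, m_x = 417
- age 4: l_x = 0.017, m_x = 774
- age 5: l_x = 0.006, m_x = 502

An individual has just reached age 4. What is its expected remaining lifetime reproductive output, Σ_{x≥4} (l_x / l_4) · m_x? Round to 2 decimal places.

l_4 = 0.017. Conditional survival from age 4 to x is l_x / l_4.
  x=4: (0.017/0.017) × 774 = 774.0000
  x=5: (0.006/0.017) × 502 = 177.1765
Sum = 774.0000 + 177.1765 = 951.1765

951.18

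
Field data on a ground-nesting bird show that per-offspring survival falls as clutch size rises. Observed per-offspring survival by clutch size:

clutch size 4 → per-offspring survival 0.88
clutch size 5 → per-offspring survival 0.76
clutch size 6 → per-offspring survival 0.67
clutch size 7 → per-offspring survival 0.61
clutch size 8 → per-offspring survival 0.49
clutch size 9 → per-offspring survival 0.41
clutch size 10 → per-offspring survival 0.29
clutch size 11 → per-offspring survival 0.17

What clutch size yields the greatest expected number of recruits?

7

Expected recruits = c × s(c):
  c=4: 4 × 0.88 = 3.520
  c=5: 5 × 0.76 = 3.800
  c=6: 6 × 0.67 = 4.020
  c=7: 7 × 0.61 = 4.270
  c=8: 8 × 0.49 = 3.920
  c=9: 9 × 0.41 = 3.690
  c=10: 10 × 0.29 = 2.900
  c=11: 11 × 0.17 = 1.870
Maximum at c = 7 (4.270 recruits).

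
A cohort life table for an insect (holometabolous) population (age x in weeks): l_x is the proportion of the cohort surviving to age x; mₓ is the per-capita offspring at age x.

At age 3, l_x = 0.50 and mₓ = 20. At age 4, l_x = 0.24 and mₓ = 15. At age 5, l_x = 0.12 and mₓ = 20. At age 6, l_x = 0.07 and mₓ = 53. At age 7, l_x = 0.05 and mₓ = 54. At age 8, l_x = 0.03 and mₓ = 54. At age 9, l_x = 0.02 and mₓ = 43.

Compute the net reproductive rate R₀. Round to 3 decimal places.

R₀ = Σ l_x mₓ:
  age 3: 0.50 × 20 = 10.0000
  age 4: 0.24 × 15 = 3.6000
  age 5: 0.12 × 20 = 2.4000
  age 6: 0.07 × 53 = 3.7100
  age 7: 0.05 × 54 = 2.7000
  age 8: 0.03 × 54 = 1.6200
  age 9: 0.02 × 43 = 0.8600
R₀ = 10.0000 + 3.6000 + 2.4000 + 3.7100 + 2.7000 + 1.6200 + 0.8600 = 24.8900

24.890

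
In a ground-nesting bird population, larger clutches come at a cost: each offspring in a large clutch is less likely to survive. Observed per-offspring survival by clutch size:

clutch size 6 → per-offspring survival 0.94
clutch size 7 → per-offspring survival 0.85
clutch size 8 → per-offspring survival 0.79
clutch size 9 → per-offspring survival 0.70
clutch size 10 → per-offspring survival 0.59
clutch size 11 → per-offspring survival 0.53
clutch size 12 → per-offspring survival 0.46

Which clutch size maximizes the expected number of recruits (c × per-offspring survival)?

Expected recruits = c × s(c):
  c=6: 6 × 0.94 = 5.640
  c=7: 7 × 0.85 = 5.950
  c=8: 8 × 0.79 = 6.320
  c=9: 9 × 0.70 = 6.300
  c=10: 10 × 0.59 = 5.900
  c=11: 11 × 0.53 = 5.830
  c=12: 12 × 0.46 = 5.520
Maximum at c = 8 (6.320 recruits).

8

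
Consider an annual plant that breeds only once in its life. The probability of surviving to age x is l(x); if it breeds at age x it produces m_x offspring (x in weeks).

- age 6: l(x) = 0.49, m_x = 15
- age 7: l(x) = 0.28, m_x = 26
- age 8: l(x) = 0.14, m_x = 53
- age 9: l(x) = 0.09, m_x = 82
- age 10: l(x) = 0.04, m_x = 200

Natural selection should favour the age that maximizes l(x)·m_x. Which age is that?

Expected offspring if breeding at age x = l(x) × m_x:
  age 6: 0.49 × 15 = 7.350
  age 7: 0.28 × 26 = 7.280
  age 8: 0.14 × 53 = 7.420
  age 9: 0.09 × 82 = 7.380
  age 10: 0.04 × 200 = 8.000
Maximum at age 10 (8.000).

10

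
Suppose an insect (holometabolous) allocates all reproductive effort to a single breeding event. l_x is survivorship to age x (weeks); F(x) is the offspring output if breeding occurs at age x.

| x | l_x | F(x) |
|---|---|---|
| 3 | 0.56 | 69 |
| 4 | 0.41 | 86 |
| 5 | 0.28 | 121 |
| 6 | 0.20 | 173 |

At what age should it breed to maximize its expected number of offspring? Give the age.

3

Expected offspring if breeding at age x = l_x × F(x):
  age 3: 0.56 × 69 = 38.640
  age 4: 0.41 × 86 = 35.260
  age 5: 0.28 × 121 = 33.880
  age 6: 0.20 × 173 = 34.600
Maximum at age 3 (38.640).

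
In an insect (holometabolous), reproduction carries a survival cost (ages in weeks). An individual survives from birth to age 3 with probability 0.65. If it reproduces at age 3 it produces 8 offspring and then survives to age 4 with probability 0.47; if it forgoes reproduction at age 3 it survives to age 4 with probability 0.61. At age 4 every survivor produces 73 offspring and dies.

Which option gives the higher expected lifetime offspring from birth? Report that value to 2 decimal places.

28.94

breed at age 3: R₀ = 0.65 × (8 + 0.47 × 73) = 0.65 × 42.3100 = 27.5015
delay to age 4: R₀ = 0.65 × (0.61 × 73) = 0.65 × 44.5300 = 28.9445
Higher: delay to age 4 (28.9445).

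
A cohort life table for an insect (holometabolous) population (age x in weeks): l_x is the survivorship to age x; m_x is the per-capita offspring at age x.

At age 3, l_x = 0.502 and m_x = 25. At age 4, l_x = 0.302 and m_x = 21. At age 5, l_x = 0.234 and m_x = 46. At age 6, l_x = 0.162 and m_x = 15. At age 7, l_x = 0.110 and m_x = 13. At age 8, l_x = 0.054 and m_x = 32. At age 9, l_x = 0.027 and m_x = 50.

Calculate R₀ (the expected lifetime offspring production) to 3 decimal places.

36.594

R₀ = Σ l_x m_x:
  age 3: 0.502 × 25 = 12.5500
  age 4: 0.302 × 21 = 6.3420
  age 5: 0.234 × 46 = 10.7640
  age 6: 0.162 × 15 = 2.4300
  age 7: 0.110 × 13 = 1.4300
  age 8: 0.054 × 32 = 1.7280
  age 9: 0.027 × 50 = 1.3500
R₀ = 12.5500 + 6.3420 + 10.7640 + 2.4300 + 1.4300 + 1.7280 + 1.3500 = 36.5940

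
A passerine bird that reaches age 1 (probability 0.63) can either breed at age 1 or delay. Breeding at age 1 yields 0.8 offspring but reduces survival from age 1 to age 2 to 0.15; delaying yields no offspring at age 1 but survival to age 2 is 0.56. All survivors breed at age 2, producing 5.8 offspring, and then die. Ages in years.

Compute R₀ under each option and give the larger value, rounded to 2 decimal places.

2.05

breed at age 1: R₀ = 0.63 × (0.8 + 0.15 × 5.8) = 0.63 × 1.6700 = 1.0521
delay to age 2: R₀ = 0.63 × (0.56 × 5.8) = 0.63 × 3.2480 = 2.0462
Higher: delay to age 2 (2.0462).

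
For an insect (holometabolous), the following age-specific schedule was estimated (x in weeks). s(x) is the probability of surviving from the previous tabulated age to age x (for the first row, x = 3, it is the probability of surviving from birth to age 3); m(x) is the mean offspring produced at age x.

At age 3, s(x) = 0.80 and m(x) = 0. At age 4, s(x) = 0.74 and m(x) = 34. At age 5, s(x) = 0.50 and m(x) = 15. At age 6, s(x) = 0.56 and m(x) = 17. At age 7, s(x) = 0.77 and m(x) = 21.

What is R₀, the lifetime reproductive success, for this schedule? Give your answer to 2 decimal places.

30.07

Survivorship from birth: l_x = s_3·s_4·…·s_x.
  l_3 = 0.80000
  l_4 = 0.59200
  l_5 = 0.29600
  l_6 = 0.16576
  l_7 = 0.12764
R₀ = Σ l_x m(x):
  age 3: 0.80000 × 0 = 0.0000
  age 4: 0.59200 × 34 = 20.1280
  age 5: 0.29600 × 15 = 4.4400
  age 6: 0.16576 × 17 = 2.8179
  age 7: 0.12764 × 21 = 2.6804
R₀ = 0.0000 + 20.1280 + 4.4400 + 2.8179 + 2.6804 = 30.0664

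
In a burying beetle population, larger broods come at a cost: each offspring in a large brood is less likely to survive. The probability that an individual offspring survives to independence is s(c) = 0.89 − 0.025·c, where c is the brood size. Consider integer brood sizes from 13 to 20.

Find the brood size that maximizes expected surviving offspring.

Expected surviving offspring = c × s(c):
  c=13: 13 × 0.565 = 7.345
  c=14: 14 × 0.540 = 7.560
  c=15: 15 × 0.515 = 7.725
  c=16: 16 × 0.490 = 7.840
  c=17: 17 × 0.465 = 7.905
  c=18: 18 × 0.440 = 7.920
  c=19: 19 × 0.415 = 7.885
  c=20: 20 × 0.390 = 7.800
Maximum at c = 18 (7.920 surviving offspring).

18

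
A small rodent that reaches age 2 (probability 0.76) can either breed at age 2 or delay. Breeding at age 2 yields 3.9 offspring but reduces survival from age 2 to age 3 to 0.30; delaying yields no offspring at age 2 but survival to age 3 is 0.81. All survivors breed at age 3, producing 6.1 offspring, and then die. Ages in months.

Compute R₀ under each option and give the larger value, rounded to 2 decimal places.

breed at age 2: R₀ = 0.76 × (3.9 + 0.30 × 6.1) = 0.76 × 5.7300 = 4.3548
delay to age 3: R₀ = 0.76 × (0.81 × 6.1) = 0.76 × 4.9410 = 3.7552
Higher: breed at age 2 (4.3548).

4.35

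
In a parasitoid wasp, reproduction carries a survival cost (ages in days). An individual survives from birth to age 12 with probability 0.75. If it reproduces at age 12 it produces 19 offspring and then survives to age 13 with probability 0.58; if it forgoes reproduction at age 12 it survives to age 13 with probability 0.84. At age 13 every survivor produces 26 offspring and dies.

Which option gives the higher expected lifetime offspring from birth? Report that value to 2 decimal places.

breed at age 12: R₀ = 0.75 × (19 + 0.58 × 26) = 0.75 × 34.0800 = 25.5600
delay to age 13: R₀ = 0.75 × (0.84 × 26) = 0.75 × 21.8400 = 16.3800
Higher: breed at age 12 (25.5600).

25.56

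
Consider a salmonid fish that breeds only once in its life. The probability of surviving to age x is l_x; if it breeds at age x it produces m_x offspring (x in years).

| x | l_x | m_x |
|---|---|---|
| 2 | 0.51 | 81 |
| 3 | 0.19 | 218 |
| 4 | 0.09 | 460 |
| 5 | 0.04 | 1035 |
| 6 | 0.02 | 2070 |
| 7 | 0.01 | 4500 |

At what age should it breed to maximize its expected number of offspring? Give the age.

Expected offspring if breeding at age x = l_x × m_x:
  age 2: 0.51 × 81 = 41.310
  age 3: 0.19 × 218 = 41.420
  age 4: 0.09 × 460 = 41.400
  age 5: 0.04 × 1035 = 41.400
  age 6: 0.02 × 2070 = 41.400
  age 7: 0.01 × 4500 = 45.000
Maximum at age 7 (45.000).

7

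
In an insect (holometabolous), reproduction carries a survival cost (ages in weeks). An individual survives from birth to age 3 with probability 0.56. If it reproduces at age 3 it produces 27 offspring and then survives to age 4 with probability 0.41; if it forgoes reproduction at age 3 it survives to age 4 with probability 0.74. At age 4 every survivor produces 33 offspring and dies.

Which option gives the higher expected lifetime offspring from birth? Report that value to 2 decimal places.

22.70

breed at age 3: R₀ = 0.56 × (27 + 0.41 × 33) = 0.56 × 40.5300 = 22.6968
delay to age 4: R₀ = 0.56 × (0.74 × 33) = 0.56 × 24.4200 = 13.6752
Higher: breed at age 3 (22.6968).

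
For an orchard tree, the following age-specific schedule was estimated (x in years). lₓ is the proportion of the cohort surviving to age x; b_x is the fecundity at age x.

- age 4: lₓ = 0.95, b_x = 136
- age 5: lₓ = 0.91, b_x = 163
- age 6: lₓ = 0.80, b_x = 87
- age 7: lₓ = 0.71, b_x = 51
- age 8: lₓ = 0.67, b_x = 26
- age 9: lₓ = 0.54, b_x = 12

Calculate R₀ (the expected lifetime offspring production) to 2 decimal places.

R₀ = Σ lₓ b_x:
  age 4: 0.95 × 136 = 129.2000
  age 5: 0.91 × 163 = 148.3300
  age 6: 0.80 × 87 = 69.6000
  age 7: 0.71 × 51 = 36.2100
  age 8: 0.67 × 26 = 17.4200
  age 9: 0.54 × 12 = 6.4800
R₀ = 129.2000 + 148.3300 + 69.6000 + 36.2100 + 17.4200 + 6.4800 = 407.2400

407.24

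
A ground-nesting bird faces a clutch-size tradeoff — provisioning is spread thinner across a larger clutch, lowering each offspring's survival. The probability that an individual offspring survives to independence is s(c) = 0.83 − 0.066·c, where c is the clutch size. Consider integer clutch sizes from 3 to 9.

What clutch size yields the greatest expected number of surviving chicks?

6

Expected surviving chicks = c × s(c):
  c=3: 3 × 0.632 = 1.896
  c=4: 4 × 0.566 = 2.264
  c=5: 5 × 0.500 = 2.500
  c=6: 6 × 0.434 = 2.604
  c=7: 7 × 0.368 = 2.576
  c=8: 8 × 0.302 = 2.416
  c=9: 9 × 0.236 = 2.124
Maximum at c = 6 (2.604 surviving chicks).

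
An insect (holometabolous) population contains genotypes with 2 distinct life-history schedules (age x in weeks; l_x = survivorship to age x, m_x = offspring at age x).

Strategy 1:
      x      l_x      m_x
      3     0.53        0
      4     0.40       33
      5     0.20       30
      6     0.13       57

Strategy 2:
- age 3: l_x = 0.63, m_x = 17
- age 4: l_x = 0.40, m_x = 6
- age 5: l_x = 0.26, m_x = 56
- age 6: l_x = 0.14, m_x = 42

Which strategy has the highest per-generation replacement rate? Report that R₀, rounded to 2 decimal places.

33.55

Strategy 1: R₀ = 0.53×0 + 0.40×33 + 0.20×30 + 0.13×57 = 26.6100
Strategy 2: R₀ = 0.63×17 + 0.40×6 + 0.26×56 + 0.14×42 = 33.5500
Highest R₀: strategy 2 with 33.5500.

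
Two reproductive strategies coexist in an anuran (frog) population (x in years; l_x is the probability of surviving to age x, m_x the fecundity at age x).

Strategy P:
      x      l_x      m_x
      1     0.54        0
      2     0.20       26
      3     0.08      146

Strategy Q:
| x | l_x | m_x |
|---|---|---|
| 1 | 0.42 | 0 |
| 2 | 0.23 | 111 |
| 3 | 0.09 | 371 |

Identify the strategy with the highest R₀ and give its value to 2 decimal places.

58.92

Strategy P: R₀ = 0.54×0 + 0.20×26 + 0.08×146 = 16.8800
Strategy Q: R₀ = 0.42×0 + 0.23×111 + 0.09×371 = 58.9200
Highest R₀: strategy Q with 58.9200.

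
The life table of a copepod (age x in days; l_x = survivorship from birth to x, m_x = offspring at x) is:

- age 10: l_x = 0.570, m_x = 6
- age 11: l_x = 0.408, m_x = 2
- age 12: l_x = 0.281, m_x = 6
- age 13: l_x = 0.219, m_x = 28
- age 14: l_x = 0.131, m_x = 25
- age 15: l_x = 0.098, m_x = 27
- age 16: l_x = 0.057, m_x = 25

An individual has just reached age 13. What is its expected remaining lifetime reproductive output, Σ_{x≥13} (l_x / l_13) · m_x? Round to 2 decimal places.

l_13 = 0.219. Conditional survival from age 13 to x is l_x / l_13.
  x=13: (0.219/0.219) × 28 = 28.0000
  x=14: (0.131/0.219) × 25 = 14.9543
  x=15: (0.098/0.219) × 27 = 12.0822
  x=16: (0.057/0.219) × 25 = 6.5068
Sum = 28.0000 + 14.9543 + 12.0822 + 6.5068 = 61.5434

61.54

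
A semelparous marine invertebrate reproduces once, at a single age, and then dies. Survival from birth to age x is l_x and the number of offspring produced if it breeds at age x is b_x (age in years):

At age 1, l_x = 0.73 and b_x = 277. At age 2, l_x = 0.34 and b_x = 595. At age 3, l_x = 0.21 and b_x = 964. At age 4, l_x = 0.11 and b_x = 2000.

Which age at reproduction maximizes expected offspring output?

4

Expected offspring if breeding at age x = l_x × b_x:
  age 1: 0.73 × 277 = 202.210
  age 2: 0.34 × 595 = 202.300
  age 3: 0.21 × 964 = 202.440
  age 4: 0.11 × 2000 = 220.000
Maximum at age 4 (220.000).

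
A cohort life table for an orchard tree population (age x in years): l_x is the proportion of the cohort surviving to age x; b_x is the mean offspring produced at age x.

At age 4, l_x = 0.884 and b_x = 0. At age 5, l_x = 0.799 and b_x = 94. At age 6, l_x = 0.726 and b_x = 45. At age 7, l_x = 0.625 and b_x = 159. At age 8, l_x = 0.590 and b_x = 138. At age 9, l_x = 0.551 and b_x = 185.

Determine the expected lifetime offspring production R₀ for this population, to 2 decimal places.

R₀ = Σ l_x b_x:
  age 4: 0.884 × 0 = 0.0000
  age 5: 0.799 × 94 = 75.1060
  age 6: 0.726 × 45 = 32.6700
  age 7: 0.625 × 159 = 99.3750
  age 8: 0.590 × 138 = 81.4200
  age 9: 0.551 × 185 = 101.9350
R₀ = 0.0000 + 75.1060 + 32.6700 + 99.3750 + 81.4200 + 101.9350 = 390.5060

390.51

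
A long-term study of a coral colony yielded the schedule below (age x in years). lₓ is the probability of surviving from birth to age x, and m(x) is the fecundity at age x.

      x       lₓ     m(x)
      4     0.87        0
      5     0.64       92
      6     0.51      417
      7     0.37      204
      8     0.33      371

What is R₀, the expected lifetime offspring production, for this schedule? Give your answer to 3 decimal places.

R₀ = Σ lₓ m(x):
  age 4: 0.87 × 0 = 0.0000
  age 5: 0.64 × 92 = 58.8800
  age 6: 0.51 × 417 = 212.6700
  age 7: 0.37 × 204 = 75.4800
  age 8: 0.33 × 371 = 122.4300
R₀ = 0.0000 + 58.8800 + 212.6700 + 75.4800 + 122.4300 = 469.4600

469.460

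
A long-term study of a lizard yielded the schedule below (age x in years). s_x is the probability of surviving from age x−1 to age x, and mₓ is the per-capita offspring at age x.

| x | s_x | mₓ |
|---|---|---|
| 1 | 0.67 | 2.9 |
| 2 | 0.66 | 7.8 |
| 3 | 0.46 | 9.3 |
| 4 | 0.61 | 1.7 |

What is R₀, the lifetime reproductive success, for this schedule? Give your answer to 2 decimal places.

Survivorship from birth: l_x = s_1·s_2·…·s_x.
  l_1 = 0.67000
  l_2 = 0.44220
  l_3 = 0.20341
  l_4 = 0.12408
R₀ = Σ l_x mₓ:
  age 1: 0.67000 × 2.9 = 1.9430
  age 2: 0.44220 × 7.8 = 3.4492
  age 3: 0.20341 × 9.3 = 1.8917
  age 4: 0.12408 × 1.7 = 0.2109
R₀ = 1.9430 + 3.4492 + 1.8917 + 0.2109 = 7.4948

7.49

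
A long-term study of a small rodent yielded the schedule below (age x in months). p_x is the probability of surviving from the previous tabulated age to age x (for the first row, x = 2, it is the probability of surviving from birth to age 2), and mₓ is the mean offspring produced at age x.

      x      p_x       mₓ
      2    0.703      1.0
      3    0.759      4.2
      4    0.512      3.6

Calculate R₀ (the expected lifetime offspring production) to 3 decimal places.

Survivorship from birth: l_x = p_2·p_3·…·p_x.
  l_2 = 0.70300
  l_3 = 0.53358
  l_4 = 0.27319
R₀ = Σ l_x mₓ:
  age 2: 0.70300 × 1.0 = 0.7030
  age 3: 0.53358 × 4.2 = 2.2410
  age 4: 0.27319 × 3.6 = 0.9835
R₀ = 0.7030 + 2.2410 + 0.9835 = 3.9275

3.928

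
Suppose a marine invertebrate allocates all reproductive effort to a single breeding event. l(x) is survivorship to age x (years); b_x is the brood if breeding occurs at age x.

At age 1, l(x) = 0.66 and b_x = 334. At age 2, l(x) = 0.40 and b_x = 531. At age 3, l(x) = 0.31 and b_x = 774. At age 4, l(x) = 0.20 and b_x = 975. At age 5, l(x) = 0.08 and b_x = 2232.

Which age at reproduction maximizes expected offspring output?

Expected offspring if breeding at age x = l(x) × b_x:
  age 1: 0.66 × 334 = 220.440
  age 2: 0.40 × 531 = 212.400
  age 3: 0.31 × 774 = 239.940
  age 4: 0.20 × 975 = 195.000
  age 5: 0.08 × 2232 = 178.560
Maximum at age 3 (239.940).

3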